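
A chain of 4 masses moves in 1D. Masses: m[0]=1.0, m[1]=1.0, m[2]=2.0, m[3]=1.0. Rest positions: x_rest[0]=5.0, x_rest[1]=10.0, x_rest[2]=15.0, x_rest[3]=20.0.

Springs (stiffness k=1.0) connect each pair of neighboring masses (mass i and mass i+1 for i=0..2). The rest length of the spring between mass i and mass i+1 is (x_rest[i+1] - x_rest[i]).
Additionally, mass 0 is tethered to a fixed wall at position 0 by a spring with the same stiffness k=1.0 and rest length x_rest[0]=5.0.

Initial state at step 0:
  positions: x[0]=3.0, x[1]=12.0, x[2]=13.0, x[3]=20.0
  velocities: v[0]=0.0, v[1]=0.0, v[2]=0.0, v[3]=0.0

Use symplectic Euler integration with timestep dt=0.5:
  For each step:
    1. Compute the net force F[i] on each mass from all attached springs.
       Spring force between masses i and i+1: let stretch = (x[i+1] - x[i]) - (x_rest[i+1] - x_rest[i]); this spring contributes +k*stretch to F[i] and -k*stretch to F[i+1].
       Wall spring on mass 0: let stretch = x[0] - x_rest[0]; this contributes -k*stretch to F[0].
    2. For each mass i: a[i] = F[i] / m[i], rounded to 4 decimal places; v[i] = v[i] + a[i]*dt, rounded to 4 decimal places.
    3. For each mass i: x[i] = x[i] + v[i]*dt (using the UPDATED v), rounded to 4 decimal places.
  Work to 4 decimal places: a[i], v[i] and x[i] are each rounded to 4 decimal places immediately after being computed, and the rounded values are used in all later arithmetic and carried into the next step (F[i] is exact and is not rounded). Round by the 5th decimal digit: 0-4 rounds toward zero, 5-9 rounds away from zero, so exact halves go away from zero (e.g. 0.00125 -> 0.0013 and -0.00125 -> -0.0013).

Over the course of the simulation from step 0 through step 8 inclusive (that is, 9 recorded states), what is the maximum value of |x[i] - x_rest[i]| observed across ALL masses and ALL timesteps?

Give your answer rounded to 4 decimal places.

Step 0: x=[3.0000 12.0000 13.0000 20.0000] v=[0.0000 0.0000 0.0000 0.0000]
Step 1: x=[4.5000 10.0000 13.7500 19.5000] v=[3.0000 -4.0000 1.5000 -1.0000]
Step 2: x=[6.2500 7.5625 14.7500 18.8125] v=[3.5000 -4.8750 2.0000 -1.3750]
Step 3: x=[6.7657 6.5938 15.3594 18.3594] v=[1.0313 -1.9375 1.2188 -0.9063]
Step 4: x=[5.5470 7.8595 15.2481 18.4063] v=[-2.4375 2.5313 -0.2226 0.0937]
Step 5: x=[3.5196 10.3942 14.6080 18.9136] v=[-4.0548 5.0694 -1.2802 1.0146]
Step 6: x=[2.3310 12.2637 13.9794 19.5945] v=[-2.3773 3.7390 -1.2573 1.3618]
Step 7: x=[3.0428 12.0790 13.8382 20.1217] v=[1.4236 -0.3695 -0.2825 1.0543]
Step 8: x=[5.2530 10.0750 14.2625 20.3280] v=[4.4203 -4.0080 0.8486 0.4126]
Max displacement = 3.4062

Answer: 3.4062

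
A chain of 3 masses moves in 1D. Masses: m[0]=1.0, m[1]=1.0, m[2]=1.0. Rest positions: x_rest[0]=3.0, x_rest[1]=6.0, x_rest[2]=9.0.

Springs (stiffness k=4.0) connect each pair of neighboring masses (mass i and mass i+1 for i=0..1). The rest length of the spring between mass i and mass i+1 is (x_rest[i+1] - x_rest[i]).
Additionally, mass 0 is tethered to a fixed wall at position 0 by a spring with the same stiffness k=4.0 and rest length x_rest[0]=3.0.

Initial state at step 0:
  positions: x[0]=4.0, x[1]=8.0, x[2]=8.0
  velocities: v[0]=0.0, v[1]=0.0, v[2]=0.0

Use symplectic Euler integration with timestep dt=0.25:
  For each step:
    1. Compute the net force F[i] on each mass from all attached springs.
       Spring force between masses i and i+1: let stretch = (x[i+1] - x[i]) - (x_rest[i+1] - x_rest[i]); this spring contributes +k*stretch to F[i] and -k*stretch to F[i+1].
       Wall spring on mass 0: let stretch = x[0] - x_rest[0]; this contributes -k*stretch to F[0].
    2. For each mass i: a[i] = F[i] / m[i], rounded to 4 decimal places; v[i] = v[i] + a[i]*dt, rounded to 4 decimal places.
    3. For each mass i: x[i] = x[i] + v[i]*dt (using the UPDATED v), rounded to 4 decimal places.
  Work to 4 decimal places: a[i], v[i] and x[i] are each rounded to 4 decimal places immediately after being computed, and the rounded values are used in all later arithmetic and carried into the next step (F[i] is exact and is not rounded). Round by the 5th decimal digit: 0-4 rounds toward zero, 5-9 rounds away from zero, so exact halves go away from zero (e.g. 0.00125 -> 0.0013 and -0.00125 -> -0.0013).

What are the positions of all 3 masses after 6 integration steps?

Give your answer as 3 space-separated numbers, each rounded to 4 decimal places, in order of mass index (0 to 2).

Step 0: x=[4.0000 8.0000 8.0000] v=[0.0000 0.0000 0.0000]
Step 1: x=[4.0000 7.0000 8.7500] v=[0.0000 -4.0000 3.0000]
Step 2: x=[3.7500 5.6875 9.8125] v=[-1.0000 -5.2500 4.2500]
Step 3: x=[3.0469 4.9219 10.5938] v=[-2.8125 -3.0625 3.1250]
Step 4: x=[2.0508 5.1055 10.7071] v=[-3.9844 0.7344 0.4531]
Step 5: x=[1.3057 5.9258 10.1700] v=[-2.9805 3.2813 -2.1485]
Step 6: x=[1.3892 6.6522 9.3218] v=[0.3339 2.9054 -3.3927]

Answer: 1.3892 6.6522 9.3218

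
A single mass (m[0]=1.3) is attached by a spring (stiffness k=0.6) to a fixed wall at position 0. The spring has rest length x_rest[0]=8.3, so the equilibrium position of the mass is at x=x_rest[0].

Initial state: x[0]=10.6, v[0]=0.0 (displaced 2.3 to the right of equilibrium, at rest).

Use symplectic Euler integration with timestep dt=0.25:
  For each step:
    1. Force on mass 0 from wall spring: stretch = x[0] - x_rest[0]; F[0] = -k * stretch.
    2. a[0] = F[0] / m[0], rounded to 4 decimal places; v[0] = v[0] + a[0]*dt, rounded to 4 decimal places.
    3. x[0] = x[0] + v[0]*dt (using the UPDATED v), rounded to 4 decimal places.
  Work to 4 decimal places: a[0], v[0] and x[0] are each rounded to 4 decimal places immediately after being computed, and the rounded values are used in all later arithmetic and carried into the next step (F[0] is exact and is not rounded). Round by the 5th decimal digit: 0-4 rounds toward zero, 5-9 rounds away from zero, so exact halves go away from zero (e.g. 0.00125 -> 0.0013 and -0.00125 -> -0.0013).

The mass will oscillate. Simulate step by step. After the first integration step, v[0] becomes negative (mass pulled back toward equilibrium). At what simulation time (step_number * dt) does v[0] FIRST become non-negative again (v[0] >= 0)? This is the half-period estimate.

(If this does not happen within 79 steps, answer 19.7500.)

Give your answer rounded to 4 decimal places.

Step 0: x=[10.6000] v=[0.0000]
Step 1: x=[10.5337] v=[-0.2654]
Step 2: x=[10.4029] v=[-0.5231]
Step 3: x=[10.2115] v=[-0.7658]
Step 4: x=[9.9649] v=[-0.9864]
Step 5: x=[9.6703] v=[-1.1785]
Step 6: x=[9.3362] v=[-1.3366]
Step 7: x=[8.9722] v=[-1.4562]
Step 8: x=[8.5888] v=[-1.5338]
Step 9: x=[8.1970] v=[-1.5671]
Step 10: x=[7.8082] v=[-1.5552]
Step 11: x=[7.4336] v=[-1.4985]
Step 12: x=[7.0840] v=[-1.3985]
Step 13: x=[6.7695] v=[-1.2582]
Step 14: x=[6.4991] v=[-1.0816]
Step 15: x=[6.2807] v=[-0.8738]
Step 16: x=[6.1205] v=[-0.6408]
Step 17: x=[6.0232] v=[-0.3893]
Step 18: x=[5.9916] v=[-0.1266]
Step 19: x=[6.0266] v=[0.1398]
First v>=0 after going negative at step 19, time=4.7500

Answer: 4.7500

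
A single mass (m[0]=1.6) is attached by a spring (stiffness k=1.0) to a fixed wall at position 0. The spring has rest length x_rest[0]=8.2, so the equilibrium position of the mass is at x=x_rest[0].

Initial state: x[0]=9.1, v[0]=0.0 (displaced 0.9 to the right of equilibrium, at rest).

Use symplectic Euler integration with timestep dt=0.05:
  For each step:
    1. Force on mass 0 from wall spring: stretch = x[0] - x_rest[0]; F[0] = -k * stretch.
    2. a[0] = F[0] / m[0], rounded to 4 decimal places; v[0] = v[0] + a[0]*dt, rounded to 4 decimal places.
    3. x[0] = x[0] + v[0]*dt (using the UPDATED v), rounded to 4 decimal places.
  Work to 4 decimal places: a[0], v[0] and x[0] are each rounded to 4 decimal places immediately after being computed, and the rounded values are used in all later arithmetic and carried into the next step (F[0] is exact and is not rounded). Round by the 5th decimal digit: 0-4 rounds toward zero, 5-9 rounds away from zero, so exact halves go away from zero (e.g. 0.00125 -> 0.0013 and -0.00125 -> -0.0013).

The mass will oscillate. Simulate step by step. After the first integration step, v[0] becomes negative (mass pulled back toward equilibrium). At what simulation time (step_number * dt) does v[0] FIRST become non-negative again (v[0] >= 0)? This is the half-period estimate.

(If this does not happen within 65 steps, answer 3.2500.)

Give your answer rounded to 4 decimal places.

Answer: 3.2500

Derivation:
Step 0: x=[9.1000] v=[0.0000]
Step 1: x=[9.0986] v=[-0.0281]
Step 2: x=[9.0958] v=[-0.0562]
Step 3: x=[9.0916] v=[-0.0842]
Step 4: x=[9.0860] v=[-0.1121]
Step 5: x=[9.0790] v=[-0.1398]
Step 6: x=[9.0706] v=[-0.1673]
Step 7: x=[9.0609] v=[-0.1945]
Step 8: x=[9.0498] v=[-0.2214]
Step 9: x=[9.0374] v=[-0.2480]
Step 10: x=[9.0237] v=[-0.2742]
Step 11: x=[9.0087] v=[-0.2999]
Step 12: x=[8.9924] v=[-0.3252]
Step 13: x=[8.9749] v=[-0.3500]
Step 14: x=[8.9562] v=[-0.3742]
Step 15: x=[8.9363] v=[-0.3978]
Step 16: x=[8.9153] v=[-0.4208]
Step 17: x=[8.8931] v=[-0.4432]
Step 18: x=[8.8699] v=[-0.4649]
Step 19: x=[8.8456] v=[-0.4858]
Step 20: x=[8.8203] v=[-0.5060]
Step 21: x=[8.7940] v=[-0.5254]
Step 22: x=[8.7668] v=[-0.5440]
Step 23: x=[8.7387] v=[-0.5617]
Step 24: x=[8.7098] v=[-0.5785]
Step 25: x=[8.6801] v=[-0.5944]
Step 26: x=[8.6496] v=[-0.6094]
Step 27: x=[8.6184] v=[-0.6235]
Step 28: x=[8.5866] v=[-0.6366]
Step 29: x=[8.5542] v=[-0.6487]
Step 30: x=[8.5212] v=[-0.6598]
Step 31: x=[8.4877] v=[-0.6698]
Step 32: x=[8.4538] v=[-0.6788]
Step 33: x=[8.4195] v=[-0.6867]
Step 34: x=[8.3848] v=[-0.6936]
Step 35: x=[8.3498] v=[-0.6994]
Step 36: x=[8.3146] v=[-0.7041]
Step 37: x=[8.2792] v=[-0.7077]
Step 38: x=[8.2437] v=[-0.7102]
Step 39: x=[8.2081] v=[-0.7116]
Step 40: x=[8.1725] v=[-0.7119]
Step 41: x=[8.1370] v=[-0.7110]
Step 42: x=[8.1016] v=[-0.7090]
Step 43: x=[8.0663] v=[-0.7059]
Step 44: x=[8.0312] v=[-0.7017]
Step 45: x=[7.9964] v=[-0.6964]
Step 46: x=[7.9619] v=[-0.6900]
Step 47: x=[7.9278] v=[-0.6826]
Step 48: x=[7.8941] v=[-0.6741]
Step 49: x=[7.8609] v=[-0.6645]
Step 50: x=[7.8282] v=[-0.6539]
Step 51: x=[7.7961] v=[-0.6423]
Step 52: x=[7.7646] v=[-0.6297]
Step 53: x=[7.7338] v=[-0.6161]
Step 54: x=[7.7037] v=[-0.6015]
Step 55: x=[7.6744] v=[-0.5860]
Step 56: x=[7.6459] v=[-0.5696]
Step 57: x=[7.6183] v=[-0.5523]
Step 58: x=[7.5916] v=[-0.5341]
Step 59: x=[7.5658] v=[-0.5151]
Step 60: x=[7.5410] v=[-0.4953]
Step 61: x=[7.5173] v=[-0.4747]
Step 62: x=[7.4946] v=[-0.4534]
Step 63: x=[7.4730] v=[-0.4314]
Step 64: x=[7.4526] v=[-0.4087]
Step 65: x=[7.4333] v=[-0.3853]
v[0] did not become non-negative within 65 steps; using fallback time=3.2500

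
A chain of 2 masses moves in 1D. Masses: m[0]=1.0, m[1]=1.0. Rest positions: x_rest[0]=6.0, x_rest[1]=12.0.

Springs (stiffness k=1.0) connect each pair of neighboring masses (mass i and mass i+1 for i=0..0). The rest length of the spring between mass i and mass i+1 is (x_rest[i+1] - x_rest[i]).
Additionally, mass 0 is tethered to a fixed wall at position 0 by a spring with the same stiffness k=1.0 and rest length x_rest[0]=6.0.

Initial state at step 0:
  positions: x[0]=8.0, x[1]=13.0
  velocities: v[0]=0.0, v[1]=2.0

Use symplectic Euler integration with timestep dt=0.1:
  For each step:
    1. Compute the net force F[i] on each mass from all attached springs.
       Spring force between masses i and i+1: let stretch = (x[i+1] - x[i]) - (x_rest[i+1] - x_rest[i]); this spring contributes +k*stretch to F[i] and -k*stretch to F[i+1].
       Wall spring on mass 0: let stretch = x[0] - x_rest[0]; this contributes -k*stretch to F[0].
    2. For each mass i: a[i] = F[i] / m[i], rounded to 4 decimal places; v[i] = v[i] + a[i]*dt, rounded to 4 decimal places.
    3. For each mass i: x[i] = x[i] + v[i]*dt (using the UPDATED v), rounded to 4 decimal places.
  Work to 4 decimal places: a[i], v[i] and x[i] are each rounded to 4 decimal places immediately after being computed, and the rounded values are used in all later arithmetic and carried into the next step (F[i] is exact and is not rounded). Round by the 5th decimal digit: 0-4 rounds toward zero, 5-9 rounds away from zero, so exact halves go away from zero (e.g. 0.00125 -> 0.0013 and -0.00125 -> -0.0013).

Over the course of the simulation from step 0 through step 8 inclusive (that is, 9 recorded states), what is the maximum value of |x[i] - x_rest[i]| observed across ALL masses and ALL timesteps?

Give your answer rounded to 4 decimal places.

Answer: 2.7228

Derivation:
Step 0: x=[8.0000 13.0000] v=[0.0000 2.0000]
Step 1: x=[7.9700 13.2100] v=[-0.3000 2.1000]
Step 2: x=[7.9127 13.4276] v=[-0.5730 2.1760]
Step 3: x=[7.8314 13.6501] v=[-0.8128 2.2245]
Step 4: x=[7.7300 13.8744] v=[-1.0141 2.2426]
Step 5: x=[7.6127 14.0972] v=[-1.1727 2.2282]
Step 6: x=[7.4842 14.3152] v=[-1.2855 2.1798]
Step 7: x=[7.3491 14.5249] v=[-1.3508 2.0967]
Step 8: x=[7.2123 14.7228] v=[-1.3681 1.9791]
Max displacement = 2.7228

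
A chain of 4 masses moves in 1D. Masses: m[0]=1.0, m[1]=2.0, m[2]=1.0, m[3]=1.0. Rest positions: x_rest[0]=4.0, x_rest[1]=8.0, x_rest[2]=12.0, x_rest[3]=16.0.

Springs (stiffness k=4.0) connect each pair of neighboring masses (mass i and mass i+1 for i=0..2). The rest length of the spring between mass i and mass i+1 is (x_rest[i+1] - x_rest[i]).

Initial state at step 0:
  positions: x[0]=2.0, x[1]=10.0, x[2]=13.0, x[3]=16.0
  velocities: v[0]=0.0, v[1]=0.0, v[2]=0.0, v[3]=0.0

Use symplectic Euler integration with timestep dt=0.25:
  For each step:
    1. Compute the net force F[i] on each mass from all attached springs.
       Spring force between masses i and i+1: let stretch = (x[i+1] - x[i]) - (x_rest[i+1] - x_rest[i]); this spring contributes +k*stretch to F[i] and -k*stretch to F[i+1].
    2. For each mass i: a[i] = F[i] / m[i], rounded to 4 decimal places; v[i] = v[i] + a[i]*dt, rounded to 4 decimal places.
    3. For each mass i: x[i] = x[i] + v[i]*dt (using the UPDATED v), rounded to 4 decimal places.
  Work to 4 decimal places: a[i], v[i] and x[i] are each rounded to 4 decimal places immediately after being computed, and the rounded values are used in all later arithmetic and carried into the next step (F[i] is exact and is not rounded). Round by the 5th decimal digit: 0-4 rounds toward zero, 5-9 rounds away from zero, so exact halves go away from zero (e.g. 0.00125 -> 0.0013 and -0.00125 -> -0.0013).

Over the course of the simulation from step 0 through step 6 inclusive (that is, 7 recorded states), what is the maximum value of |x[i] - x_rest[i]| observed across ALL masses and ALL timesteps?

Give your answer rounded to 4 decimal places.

Answer: 3.0333

Derivation:
Step 0: x=[2.0000 10.0000 13.0000 16.0000] v=[0.0000 0.0000 0.0000 0.0000]
Step 1: x=[3.0000 9.3750 13.0000 16.2500] v=[4.0000 -2.5000 0.0000 1.0000]
Step 2: x=[4.5938 8.4063 12.9063 16.6875] v=[6.3750 -3.8750 -0.3750 1.7500]
Step 3: x=[6.1407 7.5235 12.6329 17.1797] v=[6.1875 -3.5313 -1.0938 1.9688]
Step 4: x=[7.0333 7.1065 12.2188 17.5352] v=[3.5703 -1.6680 -1.6564 1.4220]
Step 5: x=[6.9442 7.3194 11.8557 17.5616] v=[-0.3565 0.8516 -1.4523 0.1056]
Step 6: x=[5.9489 8.0525 11.7850 17.1615] v=[-3.9813 2.9322 -0.2827 -1.6003]
Max displacement = 3.0333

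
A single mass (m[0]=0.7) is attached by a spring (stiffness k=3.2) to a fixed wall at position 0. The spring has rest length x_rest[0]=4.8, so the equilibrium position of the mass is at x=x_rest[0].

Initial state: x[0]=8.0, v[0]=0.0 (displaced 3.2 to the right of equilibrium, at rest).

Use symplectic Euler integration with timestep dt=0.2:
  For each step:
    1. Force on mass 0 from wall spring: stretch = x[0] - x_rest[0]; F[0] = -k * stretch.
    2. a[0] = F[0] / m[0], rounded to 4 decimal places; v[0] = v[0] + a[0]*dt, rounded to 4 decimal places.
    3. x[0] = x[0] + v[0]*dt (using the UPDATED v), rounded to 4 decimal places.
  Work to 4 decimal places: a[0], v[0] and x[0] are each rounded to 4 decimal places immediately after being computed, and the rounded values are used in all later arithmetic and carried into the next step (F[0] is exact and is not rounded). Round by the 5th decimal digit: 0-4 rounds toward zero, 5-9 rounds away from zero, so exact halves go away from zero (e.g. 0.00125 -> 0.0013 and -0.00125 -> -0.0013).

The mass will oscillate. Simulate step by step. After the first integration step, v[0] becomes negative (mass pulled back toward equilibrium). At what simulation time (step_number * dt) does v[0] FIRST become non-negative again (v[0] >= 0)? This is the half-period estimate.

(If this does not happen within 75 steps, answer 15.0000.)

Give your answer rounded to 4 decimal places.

Step 0: x=[8.0000] v=[0.0000]
Step 1: x=[7.4149] v=[-2.9257]
Step 2: x=[6.3516] v=[-5.3165]
Step 3: x=[5.0046] v=[-6.7351]
Step 4: x=[3.6202] v=[-6.9222]
Step 5: x=[2.4515] v=[-5.8435]
Step 6: x=[1.7122] v=[-3.6963]
Step 7: x=[1.5376] v=[-0.8732]
Step 8: x=[1.9595] v=[2.1096]
First v>=0 after going negative at step 8, time=1.6000

Answer: 1.6000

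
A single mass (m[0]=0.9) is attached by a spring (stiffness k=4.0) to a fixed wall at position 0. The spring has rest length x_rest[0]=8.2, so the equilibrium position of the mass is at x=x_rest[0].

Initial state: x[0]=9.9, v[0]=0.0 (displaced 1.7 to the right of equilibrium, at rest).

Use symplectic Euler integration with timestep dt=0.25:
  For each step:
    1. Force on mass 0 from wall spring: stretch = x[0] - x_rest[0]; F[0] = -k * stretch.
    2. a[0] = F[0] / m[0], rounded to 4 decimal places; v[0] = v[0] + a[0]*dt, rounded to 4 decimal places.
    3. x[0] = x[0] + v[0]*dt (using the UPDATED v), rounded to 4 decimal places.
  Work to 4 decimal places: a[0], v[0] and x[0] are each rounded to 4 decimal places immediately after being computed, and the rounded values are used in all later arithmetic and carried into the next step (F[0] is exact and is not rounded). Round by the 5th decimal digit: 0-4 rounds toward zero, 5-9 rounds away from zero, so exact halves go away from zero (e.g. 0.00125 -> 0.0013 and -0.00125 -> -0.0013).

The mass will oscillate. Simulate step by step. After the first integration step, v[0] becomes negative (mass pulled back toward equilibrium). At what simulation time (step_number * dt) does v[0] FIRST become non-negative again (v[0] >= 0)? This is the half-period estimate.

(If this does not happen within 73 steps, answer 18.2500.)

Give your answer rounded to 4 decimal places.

Step 0: x=[9.9000] v=[0.0000]
Step 1: x=[9.4278] v=[-1.8889]
Step 2: x=[8.6145] v=[-3.2531]
Step 3: x=[7.6861] v=[-3.7137]
Step 4: x=[6.9004] v=[-3.1427]
Step 5: x=[6.4757] v=[-1.6987]
Step 6: x=[6.5300] v=[0.2172]
First v>=0 after going negative at step 6, time=1.5000

Answer: 1.5000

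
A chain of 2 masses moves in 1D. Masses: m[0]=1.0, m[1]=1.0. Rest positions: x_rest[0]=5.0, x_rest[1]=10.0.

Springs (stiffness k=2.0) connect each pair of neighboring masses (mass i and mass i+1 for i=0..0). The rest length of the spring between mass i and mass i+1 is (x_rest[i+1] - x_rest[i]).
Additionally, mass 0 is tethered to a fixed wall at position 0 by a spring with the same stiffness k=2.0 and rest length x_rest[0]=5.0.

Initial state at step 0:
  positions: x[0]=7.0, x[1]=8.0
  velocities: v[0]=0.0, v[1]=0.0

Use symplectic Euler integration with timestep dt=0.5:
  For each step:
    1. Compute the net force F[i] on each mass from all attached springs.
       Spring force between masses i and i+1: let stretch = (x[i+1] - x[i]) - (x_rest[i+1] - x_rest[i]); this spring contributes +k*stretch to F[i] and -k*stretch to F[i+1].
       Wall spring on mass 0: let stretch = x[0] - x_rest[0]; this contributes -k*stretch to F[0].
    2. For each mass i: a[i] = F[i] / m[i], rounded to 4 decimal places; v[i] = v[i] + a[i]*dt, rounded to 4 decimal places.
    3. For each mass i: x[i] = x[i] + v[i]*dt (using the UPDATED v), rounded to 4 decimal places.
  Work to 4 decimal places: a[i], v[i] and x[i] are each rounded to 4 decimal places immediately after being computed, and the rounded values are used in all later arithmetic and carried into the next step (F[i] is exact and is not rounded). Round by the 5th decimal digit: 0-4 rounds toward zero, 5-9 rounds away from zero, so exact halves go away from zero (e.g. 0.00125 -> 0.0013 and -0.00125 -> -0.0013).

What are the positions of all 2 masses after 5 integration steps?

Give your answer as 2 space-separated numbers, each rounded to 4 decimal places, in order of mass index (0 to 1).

Step 0: x=[7.0000 8.0000] v=[0.0000 0.0000]
Step 1: x=[4.0000 10.0000] v=[-6.0000 4.0000]
Step 2: x=[2.0000 11.5000] v=[-4.0000 3.0000]
Step 3: x=[3.7500 10.7500] v=[3.5000 -1.5000]
Step 4: x=[7.1250 9.0000] v=[6.7500 -3.5000]
Step 5: x=[7.8750 8.8125] v=[1.5000 -0.3750]

Answer: 7.8750 8.8125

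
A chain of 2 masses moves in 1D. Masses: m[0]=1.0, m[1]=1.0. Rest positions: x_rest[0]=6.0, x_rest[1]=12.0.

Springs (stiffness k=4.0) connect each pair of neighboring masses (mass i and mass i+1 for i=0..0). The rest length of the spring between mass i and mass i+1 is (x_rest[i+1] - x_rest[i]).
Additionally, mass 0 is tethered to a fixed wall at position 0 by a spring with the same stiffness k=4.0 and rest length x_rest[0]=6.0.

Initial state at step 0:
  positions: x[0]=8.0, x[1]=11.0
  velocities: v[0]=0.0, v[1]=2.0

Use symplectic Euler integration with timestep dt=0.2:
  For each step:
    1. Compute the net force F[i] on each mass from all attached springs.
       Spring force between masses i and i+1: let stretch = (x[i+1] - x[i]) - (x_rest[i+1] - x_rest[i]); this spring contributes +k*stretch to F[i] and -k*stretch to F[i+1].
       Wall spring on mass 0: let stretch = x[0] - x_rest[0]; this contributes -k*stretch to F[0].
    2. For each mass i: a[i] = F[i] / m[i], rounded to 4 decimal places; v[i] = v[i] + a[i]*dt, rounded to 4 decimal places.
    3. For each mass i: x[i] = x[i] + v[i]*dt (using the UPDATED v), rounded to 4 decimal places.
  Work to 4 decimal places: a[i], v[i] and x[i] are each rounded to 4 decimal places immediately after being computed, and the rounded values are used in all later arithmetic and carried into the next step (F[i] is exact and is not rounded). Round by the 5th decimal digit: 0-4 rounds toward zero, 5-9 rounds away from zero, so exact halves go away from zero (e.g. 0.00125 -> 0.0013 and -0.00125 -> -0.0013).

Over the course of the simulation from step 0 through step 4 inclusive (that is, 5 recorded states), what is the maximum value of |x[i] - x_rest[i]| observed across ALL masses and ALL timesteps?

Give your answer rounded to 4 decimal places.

Answer: 2.3688

Derivation:
Step 0: x=[8.0000 11.0000] v=[0.0000 2.0000]
Step 1: x=[7.2000 11.8800] v=[-4.0000 4.4000]
Step 2: x=[5.9968 12.9712] v=[-6.0160 5.4560]
Step 3: x=[4.9500 13.9065] v=[-5.2339 4.6765]
Step 4: x=[4.5443 14.3688] v=[-2.0287 2.3113]
Max displacement = 2.3688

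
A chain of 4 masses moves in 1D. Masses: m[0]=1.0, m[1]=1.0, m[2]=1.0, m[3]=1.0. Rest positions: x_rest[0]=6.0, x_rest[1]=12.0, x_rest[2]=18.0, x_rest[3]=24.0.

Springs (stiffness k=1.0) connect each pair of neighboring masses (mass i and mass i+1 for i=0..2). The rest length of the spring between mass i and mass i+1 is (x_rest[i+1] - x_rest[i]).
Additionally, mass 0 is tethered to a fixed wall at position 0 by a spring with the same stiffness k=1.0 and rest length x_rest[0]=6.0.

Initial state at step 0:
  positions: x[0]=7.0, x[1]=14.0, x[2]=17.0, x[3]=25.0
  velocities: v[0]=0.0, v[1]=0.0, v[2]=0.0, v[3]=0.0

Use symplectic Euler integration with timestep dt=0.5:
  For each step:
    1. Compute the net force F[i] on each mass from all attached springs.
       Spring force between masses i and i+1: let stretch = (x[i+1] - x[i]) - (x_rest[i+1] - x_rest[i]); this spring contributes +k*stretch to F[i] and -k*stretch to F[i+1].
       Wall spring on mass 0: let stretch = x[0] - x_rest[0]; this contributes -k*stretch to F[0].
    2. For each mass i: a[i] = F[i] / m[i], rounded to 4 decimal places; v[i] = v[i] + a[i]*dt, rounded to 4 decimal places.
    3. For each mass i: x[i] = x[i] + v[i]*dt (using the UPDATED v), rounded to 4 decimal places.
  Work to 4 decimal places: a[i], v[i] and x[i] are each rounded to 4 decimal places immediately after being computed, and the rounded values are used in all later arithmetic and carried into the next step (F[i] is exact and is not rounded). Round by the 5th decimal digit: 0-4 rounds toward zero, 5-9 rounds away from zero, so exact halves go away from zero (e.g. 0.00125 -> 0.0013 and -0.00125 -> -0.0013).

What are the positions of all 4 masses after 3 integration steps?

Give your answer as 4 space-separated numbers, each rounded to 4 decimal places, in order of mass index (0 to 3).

Step 0: x=[7.0000 14.0000 17.0000 25.0000] v=[0.0000 0.0000 0.0000 0.0000]
Step 1: x=[7.0000 13.0000 18.2500 24.5000] v=[0.0000 -2.0000 2.5000 -1.0000]
Step 2: x=[6.7500 11.8125 19.7500 23.9375] v=[-0.5000 -2.3750 3.0000 -1.1250]
Step 3: x=[6.0781 11.3438 20.3125 23.8281] v=[-1.3438 -0.9375 1.1250 -0.2188]

Answer: 6.0781 11.3438 20.3125 23.8281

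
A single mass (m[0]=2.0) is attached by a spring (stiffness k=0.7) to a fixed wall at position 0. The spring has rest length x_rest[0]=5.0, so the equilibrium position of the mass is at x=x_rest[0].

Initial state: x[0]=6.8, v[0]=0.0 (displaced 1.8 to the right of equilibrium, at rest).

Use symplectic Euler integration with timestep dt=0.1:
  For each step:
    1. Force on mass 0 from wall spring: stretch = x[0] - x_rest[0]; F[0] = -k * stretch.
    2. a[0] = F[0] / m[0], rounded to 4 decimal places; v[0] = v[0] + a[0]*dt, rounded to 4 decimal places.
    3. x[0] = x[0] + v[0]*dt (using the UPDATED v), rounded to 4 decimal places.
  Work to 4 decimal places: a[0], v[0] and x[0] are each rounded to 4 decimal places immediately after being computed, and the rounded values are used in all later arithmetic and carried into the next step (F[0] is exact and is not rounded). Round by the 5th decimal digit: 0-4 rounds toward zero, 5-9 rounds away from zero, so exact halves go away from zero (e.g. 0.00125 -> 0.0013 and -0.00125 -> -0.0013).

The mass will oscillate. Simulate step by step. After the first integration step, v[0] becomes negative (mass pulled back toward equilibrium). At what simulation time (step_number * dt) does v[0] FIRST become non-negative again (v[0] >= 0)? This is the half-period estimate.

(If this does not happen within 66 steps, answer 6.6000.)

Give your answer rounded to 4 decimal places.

Step 0: x=[6.8000] v=[0.0000]
Step 1: x=[6.7937] v=[-0.0630]
Step 2: x=[6.7811] v=[-0.1258]
Step 3: x=[6.7623] v=[-0.1881]
Step 4: x=[6.7373] v=[-0.2498]
Step 5: x=[6.7062] v=[-0.3106]
Step 6: x=[6.6692] v=[-0.3703]
Step 7: x=[6.6263] v=[-0.4287]
Step 8: x=[6.5777] v=[-0.4856]
Step 9: x=[6.5236] v=[-0.5408]
Step 10: x=[6.4642] v=[-0.5941]
Step 11: x=[6.3997] v=[-0.6454]
Step 12: x=[6.3303] v=[-0.6944]
Step 13: x=[6.2562] v=[-0.7410]
Step 14: x=[6.1777] v=[-0.7850]
Step 15: x=[6.0951] v=[-0.8262]
Step 16: x=[6.0087] v=[-0.8645]
Step 17: x=[5.9187] v=[-0.8998]
Step 18: x=[5.8255] v=[-0.9320]
Step 19: x=[5.7294] v=[-0.9609]
Step 20: x=[5.6308] v=[-0.9864]
Step 21: x=[5.5300] v=[-1.0085]
Step 22: x=[5.4273] v=[-1.0271]
Step 23: x=[5.3231] v=[-1.0421]
Step 24: x=[5.2178] v=[-1.0534]
Step 25: x=[5.1117] v=[-1.0610]
Step 26: x=[5.0052] v=[-1.0649]
Step 27: x=[4.8987] v=[-1.0651]
Step 28: x=[4.7925] v=[-1.0616]
Step 29: x=[4.6871] v=[-1.0543]
Step 30: x=[4.5828] v=[-1.0434]
Step 31: x=[4.4799] v=[-1.0288]
Step 32: x=[4.3788] v=[-1.0106]
Step 33: x=[4.2799] v=[-0.9889]
Step 34: x=[4.1835] v=[-0.9637]
Step 35: x=[4.0900] v=[-0.9351]
Step 36: x=[3.9997] v=[-0.9033]
Step 37: x=[3.9129] v=[-0.8683]
Step 38: x=[3.8299] v=[-0.8303]
Step 39: x=[3.7510] v=[-0.7894]
Step 40: x=[3.6764] v=[-0.7457]
Step 41: x=[3.6065] v=[-0.6994]
Step 42: x=[3.5414] v=[-0.6506]
Step 43: x=[3.4814] v=[-0.5996]
Step 44: x=[3.4268] v=[-0.5465]
Step 45: x=[3.3777] v=[-0.4914]
Step 46: x=[3.3342] v=[-0.4346]
Step 47: x=[3.2966] v=[-0.3763]
Step 48: x=[3.2649] v=[-0.3167]
Step 49: x=[3.2393] v=[-0.2560]
Step 50: x=[3.2199] v=[-0.1944]
Step 51: x=[3.2067] v=[-0.1321]
Step 52: x=[3.1998] v=[-0.0693]
Step 53: x=[3.1992] v=[-0.0063]
Step 54: x=[3.2049] v=[0.0567]
First v>=0 after going negative at step 54, time=5.4000

Answer: 5.4000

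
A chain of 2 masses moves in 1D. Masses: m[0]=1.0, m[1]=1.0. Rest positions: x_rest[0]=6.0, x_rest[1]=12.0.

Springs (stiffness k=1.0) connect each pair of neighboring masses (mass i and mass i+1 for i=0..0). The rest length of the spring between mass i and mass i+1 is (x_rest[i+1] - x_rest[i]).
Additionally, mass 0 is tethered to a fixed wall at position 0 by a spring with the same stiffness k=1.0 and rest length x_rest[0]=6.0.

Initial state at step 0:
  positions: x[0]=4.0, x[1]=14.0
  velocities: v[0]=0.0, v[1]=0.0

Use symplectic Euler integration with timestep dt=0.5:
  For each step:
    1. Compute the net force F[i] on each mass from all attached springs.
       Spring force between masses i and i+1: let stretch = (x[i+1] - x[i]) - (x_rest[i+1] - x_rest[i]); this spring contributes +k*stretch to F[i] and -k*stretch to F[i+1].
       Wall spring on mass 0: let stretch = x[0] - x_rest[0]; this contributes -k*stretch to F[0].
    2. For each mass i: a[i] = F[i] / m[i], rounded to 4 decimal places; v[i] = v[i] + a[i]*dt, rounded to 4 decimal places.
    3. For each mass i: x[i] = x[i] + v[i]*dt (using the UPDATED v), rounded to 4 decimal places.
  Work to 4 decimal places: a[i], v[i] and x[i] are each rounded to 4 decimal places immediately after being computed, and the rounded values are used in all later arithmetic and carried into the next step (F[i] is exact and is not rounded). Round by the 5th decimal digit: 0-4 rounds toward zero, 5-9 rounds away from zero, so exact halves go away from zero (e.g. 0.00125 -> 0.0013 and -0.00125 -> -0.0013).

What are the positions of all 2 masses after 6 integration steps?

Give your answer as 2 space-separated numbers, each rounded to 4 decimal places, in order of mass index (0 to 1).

Answer: 4.1988 12.7800

Derivation:
Step 0: x=[4.0000 14.0000] v=[0.0000 0.0000]
Step 1: x=[5.5000 13.0000] v=[3.0000 -2.0000]
Step 2: x=[7.5000 11.6250] v=[4.0000 -2.7500]
Step 3: x=[8.6563 10.7188] v=[2.3125 -1.8125]
Step 4: x=[8.1641 10.7970] v=[-0.9844 0.1563]
Step 5: x=[6.2891 11.7170] v=[-3.7500 1.8399]
Step 6: x=[4.1988 12.7800] v=[-4.1806 2.1260]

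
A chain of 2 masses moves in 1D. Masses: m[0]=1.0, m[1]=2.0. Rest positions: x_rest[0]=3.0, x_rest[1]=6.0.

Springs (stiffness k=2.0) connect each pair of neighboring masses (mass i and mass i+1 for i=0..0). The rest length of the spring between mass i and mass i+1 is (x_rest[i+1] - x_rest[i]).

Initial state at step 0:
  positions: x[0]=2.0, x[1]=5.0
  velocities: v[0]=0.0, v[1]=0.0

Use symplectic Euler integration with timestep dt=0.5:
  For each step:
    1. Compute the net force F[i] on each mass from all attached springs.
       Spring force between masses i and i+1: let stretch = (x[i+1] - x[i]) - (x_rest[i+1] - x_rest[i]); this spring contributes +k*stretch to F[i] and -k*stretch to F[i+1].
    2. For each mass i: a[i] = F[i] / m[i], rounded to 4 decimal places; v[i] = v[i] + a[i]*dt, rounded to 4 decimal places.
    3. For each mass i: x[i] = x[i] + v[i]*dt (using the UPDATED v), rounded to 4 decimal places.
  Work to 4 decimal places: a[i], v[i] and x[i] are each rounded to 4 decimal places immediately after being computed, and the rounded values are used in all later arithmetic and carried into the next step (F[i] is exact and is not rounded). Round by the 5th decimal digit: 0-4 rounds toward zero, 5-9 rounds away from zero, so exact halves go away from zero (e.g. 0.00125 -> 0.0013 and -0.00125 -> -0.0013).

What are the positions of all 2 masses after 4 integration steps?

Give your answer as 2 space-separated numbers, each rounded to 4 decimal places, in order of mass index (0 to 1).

Step 0: x=[2.0000 5.0000] v=[0.0000 0.0000]
Step 1: x=[2.0000 5.0000] v=[0.0000 0.0000]
Step 2: x=[2.0000 5.0000] v=[0.0000 0.0000]
Step 3: x=[2.0000 5.0000] v=[0.0000 0.0000]
Step 4: x=[2.0000 5.0000] v=[0.0000 0.0000]

Answer: 2.0000 5.0000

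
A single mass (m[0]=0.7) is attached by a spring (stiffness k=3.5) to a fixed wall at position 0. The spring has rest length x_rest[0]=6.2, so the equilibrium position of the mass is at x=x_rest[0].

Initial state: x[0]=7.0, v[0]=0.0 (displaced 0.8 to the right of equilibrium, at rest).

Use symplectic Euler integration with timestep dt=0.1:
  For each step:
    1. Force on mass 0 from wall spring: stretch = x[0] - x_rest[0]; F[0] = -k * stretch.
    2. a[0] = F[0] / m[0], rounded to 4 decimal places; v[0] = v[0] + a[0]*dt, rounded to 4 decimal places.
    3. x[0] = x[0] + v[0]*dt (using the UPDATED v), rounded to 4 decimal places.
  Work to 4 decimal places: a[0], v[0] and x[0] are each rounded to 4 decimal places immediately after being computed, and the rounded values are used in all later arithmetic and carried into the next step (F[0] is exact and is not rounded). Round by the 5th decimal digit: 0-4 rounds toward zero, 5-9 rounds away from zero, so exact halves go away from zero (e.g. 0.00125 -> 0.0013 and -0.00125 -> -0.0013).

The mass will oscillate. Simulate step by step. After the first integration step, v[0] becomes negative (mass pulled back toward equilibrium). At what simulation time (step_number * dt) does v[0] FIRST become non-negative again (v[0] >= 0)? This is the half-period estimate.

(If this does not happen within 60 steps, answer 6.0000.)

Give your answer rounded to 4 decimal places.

Step 0: x=[7.0000] v=[0.0000]
Step 1: x=[6.9600] v=[-0.4000]
Step 2: x=[6.8820] v=[-0.7800]
Step 3: x=[6.7699] v=[-1.1210]
Step 4: x=[6.6293] v=[-1.4060]
Step 5: x=[6.4672] v=[-1.6207]
Step 6: x=[6.2918] v=[-1.7543]
Step 7: x=[6.1118] v=[-1.8002]
Step 8: x=[5.9362] v=[-1.7561]
Step 9: x=[5.7738] v=[-1.6242]
Step 10: x=[5.6327] v=[-1.4111]
Step 11: x=[5.5200] v=[-1.1275]
Step 12: x=[5.4413] v=[-0.7875]
Step 13: x=[5.4005] v=[-0.4082]
Step 14: x=[5.3997] v=[-0.0085]
Step 15: x=[5.4389] v=[0.3917]
First v>=0 after going negative at step 15, time=1.5000

Answer: 1.5000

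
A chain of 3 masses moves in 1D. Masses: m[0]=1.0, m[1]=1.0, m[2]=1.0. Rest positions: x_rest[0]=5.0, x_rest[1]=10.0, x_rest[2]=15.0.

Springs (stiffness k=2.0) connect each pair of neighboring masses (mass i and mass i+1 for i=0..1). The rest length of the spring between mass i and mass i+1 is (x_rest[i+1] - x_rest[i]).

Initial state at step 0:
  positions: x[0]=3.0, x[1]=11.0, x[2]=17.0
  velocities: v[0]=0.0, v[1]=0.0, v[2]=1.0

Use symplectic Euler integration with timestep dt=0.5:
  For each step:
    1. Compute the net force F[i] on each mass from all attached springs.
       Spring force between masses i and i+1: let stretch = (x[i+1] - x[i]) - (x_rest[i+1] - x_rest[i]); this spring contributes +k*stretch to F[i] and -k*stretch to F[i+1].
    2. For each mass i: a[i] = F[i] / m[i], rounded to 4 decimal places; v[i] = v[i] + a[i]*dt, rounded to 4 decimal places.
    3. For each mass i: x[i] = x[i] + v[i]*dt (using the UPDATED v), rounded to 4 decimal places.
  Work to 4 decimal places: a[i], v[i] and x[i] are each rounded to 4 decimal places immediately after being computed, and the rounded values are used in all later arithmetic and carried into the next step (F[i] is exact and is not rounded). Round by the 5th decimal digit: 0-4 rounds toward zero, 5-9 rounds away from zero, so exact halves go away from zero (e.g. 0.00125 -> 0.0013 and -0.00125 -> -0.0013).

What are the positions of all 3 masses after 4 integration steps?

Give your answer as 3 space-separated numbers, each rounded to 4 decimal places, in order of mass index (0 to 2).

Step 0: x=[3.0000 11.0000 17.0000] v=[0.0000 0.0000 1.0000]
Step 1: x=[4.5000 10.0000 17.0000] v=[3.0000 -2.0000 0.0000]
Step 2: x=[6.2500 9.7500 16.0000] v=[3.5000 -0.5000 -2.0000]
Step 3: x=[7.2500 10.8750 14.3750] v=[2.0000 2.2500 -3.2500]
Step 4: x=[7.5625 11.9375 13.5000] v=[0.6250 2.1250 -1.7500]

Answer: 7.5625 11.9375 13.5000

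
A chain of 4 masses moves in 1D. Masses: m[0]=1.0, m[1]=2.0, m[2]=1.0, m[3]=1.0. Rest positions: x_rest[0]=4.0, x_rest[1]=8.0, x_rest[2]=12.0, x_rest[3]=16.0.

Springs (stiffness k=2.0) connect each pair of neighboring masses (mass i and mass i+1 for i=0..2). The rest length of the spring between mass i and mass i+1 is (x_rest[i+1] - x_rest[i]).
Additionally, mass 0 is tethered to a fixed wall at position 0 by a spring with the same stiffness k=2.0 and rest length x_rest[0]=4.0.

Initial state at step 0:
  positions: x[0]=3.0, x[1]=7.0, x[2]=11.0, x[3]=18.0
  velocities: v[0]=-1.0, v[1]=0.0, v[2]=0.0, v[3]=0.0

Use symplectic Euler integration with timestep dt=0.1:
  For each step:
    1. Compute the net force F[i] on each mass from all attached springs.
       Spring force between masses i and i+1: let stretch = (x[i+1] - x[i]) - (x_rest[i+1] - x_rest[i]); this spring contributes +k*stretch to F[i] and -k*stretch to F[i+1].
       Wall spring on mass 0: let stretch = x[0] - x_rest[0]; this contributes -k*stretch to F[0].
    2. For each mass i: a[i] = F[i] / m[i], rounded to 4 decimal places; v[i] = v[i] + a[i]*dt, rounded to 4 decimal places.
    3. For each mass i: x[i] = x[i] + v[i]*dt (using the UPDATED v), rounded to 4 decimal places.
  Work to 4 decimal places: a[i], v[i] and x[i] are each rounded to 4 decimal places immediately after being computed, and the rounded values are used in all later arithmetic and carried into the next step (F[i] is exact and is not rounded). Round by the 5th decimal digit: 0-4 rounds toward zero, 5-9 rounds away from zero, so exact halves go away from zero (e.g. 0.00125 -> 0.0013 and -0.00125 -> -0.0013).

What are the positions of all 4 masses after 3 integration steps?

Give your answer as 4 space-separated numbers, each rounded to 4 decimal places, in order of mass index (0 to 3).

Answer: 2.8319 7.0000 11.3422 17.6519

Derivation:
Step 0: x=[3.0000 7.0000 11.0000 18.0000] v=[-1.0000 0.0000 0.0000 0.0000]
Step 1: x=[2.9200 7.0000 11.0600 17.9400] v=[-0.8000 0.0000 0.6000 -0.6000]
Step 2: x=[2.8632 6.9998 11.1764 17.8224] v=[-0.5680 -0.0020 1.1640 -1.1760]
Step 3: x=[2.8319 7.0000 11.3422 17.6519] v=[-0.3133 0.0020 1.6579 -1.7052]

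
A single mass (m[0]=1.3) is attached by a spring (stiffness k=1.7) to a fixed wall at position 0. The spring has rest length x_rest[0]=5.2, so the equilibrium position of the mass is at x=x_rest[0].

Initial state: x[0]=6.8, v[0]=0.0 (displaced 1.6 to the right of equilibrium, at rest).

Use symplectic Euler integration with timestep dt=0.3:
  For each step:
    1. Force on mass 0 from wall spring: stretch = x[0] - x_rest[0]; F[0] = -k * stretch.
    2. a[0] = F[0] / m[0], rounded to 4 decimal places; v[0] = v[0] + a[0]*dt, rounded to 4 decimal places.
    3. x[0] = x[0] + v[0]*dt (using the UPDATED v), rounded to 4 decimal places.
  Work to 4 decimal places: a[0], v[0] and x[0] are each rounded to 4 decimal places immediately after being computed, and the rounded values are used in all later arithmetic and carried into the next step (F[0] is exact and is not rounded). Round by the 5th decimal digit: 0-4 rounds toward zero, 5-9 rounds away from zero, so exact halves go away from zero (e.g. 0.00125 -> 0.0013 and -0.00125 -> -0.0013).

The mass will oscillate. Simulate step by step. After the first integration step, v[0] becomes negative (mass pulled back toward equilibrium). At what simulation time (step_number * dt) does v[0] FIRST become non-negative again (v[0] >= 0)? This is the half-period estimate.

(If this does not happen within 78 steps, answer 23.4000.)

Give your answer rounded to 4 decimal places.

Answer: 3.0000

Derivation:
Step 0: x=[6.8000] v=[0.0000]
Step 1: x=[6.6117] v=[-0.6277]
Step 2: x=[6.2573] v=[-1.1815]
Step 3: x=[5.7784] v=[-1.5963]
Step 4: x=[5.2314] v=[-1.8232]
Step 5: x=[4.6808] v=[-1.8355]
Step 6: x=[4.1913] v=[-1.6318]
Step 7: x=[3.8205] v=[-1.2361]
Step 8: x=[3.6120] v=[-0.6949]
Step 9: x=[3.5904] v=[-0.0719]
Step 10: x=[3.7583] v=[0.5596]
First v>=0 after going negative at step 10, time=3.0000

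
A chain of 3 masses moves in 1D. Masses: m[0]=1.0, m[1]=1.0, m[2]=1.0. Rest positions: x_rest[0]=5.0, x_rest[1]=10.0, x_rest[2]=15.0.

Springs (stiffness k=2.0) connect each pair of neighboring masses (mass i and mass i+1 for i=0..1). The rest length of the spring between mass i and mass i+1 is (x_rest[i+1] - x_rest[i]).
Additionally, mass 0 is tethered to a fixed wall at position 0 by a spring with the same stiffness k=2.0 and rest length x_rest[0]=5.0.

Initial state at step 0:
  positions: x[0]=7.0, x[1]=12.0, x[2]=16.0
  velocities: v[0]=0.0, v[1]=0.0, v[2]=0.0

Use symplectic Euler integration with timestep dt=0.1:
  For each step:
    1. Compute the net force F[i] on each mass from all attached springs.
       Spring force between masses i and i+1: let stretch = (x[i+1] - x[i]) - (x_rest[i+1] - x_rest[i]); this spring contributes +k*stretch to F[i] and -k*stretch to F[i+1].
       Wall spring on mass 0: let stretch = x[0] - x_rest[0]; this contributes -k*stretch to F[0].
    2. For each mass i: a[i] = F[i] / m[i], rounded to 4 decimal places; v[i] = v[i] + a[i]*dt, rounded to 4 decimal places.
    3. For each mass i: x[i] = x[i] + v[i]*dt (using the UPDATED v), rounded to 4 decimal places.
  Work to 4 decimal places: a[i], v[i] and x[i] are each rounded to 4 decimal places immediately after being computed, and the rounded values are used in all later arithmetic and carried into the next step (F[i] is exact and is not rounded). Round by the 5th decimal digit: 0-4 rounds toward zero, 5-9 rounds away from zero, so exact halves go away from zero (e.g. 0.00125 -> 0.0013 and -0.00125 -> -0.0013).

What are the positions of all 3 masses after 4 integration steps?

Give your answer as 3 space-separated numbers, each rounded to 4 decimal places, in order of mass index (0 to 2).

Step 0: x=[7.0000 12.0000 16.0000] v=[0.0000 0.0000 0.0000]
Step 1: x=[6.9600 11.9800 16.0200] v=[-0.4000 -0.2000 0.2000]
Step 2: x=[6.8812 11.9404 16.0592] v=[-0.7880 -0.3960 0.3920]
Step 3: x=[6.7660 11.8820 16.1160] v=[-1.1524 -0.5841 0.5682]
Step 4: x=[6.6178 11.8060 16.1881] v=[-1.4824 -0.7605 0.7214]

Answer: 6.6178 11.8060 16.1881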